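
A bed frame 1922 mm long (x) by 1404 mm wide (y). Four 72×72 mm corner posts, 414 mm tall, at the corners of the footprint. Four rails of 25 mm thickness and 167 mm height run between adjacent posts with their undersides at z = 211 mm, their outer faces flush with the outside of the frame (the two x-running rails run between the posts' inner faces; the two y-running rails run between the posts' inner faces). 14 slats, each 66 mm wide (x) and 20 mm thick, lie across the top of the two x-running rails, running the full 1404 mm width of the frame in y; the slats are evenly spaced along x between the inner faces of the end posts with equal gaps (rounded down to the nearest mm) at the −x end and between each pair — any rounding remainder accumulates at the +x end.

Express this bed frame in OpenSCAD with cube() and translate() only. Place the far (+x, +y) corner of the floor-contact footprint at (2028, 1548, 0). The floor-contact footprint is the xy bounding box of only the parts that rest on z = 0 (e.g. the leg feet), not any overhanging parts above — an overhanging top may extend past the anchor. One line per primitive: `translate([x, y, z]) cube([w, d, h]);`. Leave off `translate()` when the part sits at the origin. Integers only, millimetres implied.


translate([106, 144, 0]) cube([72, 72, 414]);
translate([106, 1476, 0]) cube([72, 72, 414]);
translate([1956, 144, 0]) cube([72, 72, 414]);
translate([1956, 1476, 0]) cube([72, 72, 414]);
translate([178, 144, 211]) cube([1778, 25, 167]);
translate([178, 1523, 211]) cube([1778, 25, 167]);
translate([106, 216, 211]) cube([25, 1260, 167]);
translate([2003, 216, 211]) cube([25, 1260, 167]);
translate([234, 144, 378]) cube([66, 1404, 20]);
translate([356, 144, 378]) cube([66, 1404, 20]);
translate([478, 144, 378]) cube([66, 1404, 20]);
translate([600, 144, 378]) cube([66, 1404, 20]);
translate([722, 144, 378]) cube([66, 1404, 20]);
translate([844, 144, 378]) cube([66, 1404, 20]);
translate([966, 144, 378]) cube([66, 1404, 20]);
translate([1088, 144, 378]) cube([66, 1404, 20]);
translate([1210, 144, 378]) cube([66, 1404, 20]);
translate([1332, 144, 378]) cube([66, 1404, 20]);
translate([1454, 144, 378]) cube([66, 1404, 20]);
translate([1576, 144, 378]) cube([66, 1404, 20]);
translate([1698, 144, 378]) cube([66, 1404, 20]);
translate([1820, 144, 378]) cube([66, 1404, 20]);


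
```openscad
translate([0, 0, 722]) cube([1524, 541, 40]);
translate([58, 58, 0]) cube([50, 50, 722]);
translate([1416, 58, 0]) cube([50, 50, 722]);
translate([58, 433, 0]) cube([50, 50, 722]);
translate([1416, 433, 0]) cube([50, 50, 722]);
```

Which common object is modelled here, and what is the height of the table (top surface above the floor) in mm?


A table. The table height is 762 mm.

A 1524×541×40 slab sits at z = 722 on four 50 mm square posts — a table. The top surface is at 722 + 40 = 762 mm.


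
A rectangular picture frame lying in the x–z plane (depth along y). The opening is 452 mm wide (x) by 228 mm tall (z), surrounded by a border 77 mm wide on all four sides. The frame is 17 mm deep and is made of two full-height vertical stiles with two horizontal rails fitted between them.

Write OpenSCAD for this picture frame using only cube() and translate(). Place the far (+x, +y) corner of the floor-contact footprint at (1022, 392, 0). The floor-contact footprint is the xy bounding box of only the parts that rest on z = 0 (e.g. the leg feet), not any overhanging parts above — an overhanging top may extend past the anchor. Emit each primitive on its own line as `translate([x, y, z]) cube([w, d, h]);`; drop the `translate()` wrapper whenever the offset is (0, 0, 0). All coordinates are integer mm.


translate([416, 375, 0]) cube([77, 17, 382]);
translate([945, 375, 0]) cube([77, 17, 382]);
translate([493, 375, 0]) cube([452, 17, 77]);
translate([493, 375, 305]) cube([452, 17, 77]);


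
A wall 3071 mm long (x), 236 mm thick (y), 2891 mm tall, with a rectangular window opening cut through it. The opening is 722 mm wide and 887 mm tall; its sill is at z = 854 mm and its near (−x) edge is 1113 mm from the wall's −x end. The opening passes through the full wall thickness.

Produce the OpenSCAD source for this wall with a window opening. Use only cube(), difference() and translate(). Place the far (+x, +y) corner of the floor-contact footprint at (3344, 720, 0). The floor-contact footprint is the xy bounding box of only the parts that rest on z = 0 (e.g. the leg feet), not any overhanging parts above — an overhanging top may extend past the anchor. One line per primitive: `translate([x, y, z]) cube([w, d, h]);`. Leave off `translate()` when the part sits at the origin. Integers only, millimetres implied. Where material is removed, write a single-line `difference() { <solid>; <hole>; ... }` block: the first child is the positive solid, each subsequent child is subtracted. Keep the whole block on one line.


difference() { translate([273, 484, 0]) cube([3071, 236, 2891]); translate([1386, 484, 854]) cube([722, 236, 887]); }


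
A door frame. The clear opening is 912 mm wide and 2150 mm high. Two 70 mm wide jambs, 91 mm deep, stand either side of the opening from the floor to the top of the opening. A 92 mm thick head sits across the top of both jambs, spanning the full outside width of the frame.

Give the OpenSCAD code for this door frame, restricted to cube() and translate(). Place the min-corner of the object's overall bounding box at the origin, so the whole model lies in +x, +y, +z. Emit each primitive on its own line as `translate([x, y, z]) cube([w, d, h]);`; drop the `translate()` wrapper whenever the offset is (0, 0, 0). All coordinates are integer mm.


cube([70, 91, 2150]);
translate([982, 0, 0]) cube([70, 91, 2150]);
translate([0, 0, 2150]) cube([1052, 91, 92]);


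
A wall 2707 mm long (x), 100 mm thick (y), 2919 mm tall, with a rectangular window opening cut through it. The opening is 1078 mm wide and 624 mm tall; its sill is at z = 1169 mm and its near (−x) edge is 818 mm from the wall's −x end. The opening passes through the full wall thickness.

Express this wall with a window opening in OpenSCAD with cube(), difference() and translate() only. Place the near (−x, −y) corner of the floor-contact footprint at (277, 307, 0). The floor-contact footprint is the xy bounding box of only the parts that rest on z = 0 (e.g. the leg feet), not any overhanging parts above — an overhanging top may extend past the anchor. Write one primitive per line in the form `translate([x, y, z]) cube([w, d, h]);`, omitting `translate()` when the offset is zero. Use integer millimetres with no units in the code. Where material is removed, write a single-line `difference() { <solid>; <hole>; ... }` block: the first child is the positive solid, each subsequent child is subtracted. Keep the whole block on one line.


difference() { translate([277, 307, 0]) cube([2707, 100, 2919]); translate([1095, 307, 1169]) cube([1078, 100, 624]); }


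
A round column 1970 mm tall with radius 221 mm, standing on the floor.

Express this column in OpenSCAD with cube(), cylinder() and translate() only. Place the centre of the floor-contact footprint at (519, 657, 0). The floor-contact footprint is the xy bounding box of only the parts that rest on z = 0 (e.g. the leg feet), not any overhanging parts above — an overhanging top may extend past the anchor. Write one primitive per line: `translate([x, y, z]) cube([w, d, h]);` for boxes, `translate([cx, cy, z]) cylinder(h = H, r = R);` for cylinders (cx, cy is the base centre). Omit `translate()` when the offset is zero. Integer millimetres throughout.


translate([519, 657, 0]) cylinder(h = 1970, r = 221);


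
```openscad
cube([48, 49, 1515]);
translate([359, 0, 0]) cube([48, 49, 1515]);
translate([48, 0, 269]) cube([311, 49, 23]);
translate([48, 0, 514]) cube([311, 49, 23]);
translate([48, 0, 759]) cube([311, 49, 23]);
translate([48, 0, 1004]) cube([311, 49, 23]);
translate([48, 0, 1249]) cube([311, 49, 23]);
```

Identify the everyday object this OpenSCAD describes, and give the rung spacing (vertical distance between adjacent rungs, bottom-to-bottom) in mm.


A ladder. The rung spacing is 245 mm.

Two tall 48×49 posts with 5 short bars between them — a ladder. Adjacent rungs sit at z = 269 and z = 514, so the spacing is 514 − 269 = 245 mm.


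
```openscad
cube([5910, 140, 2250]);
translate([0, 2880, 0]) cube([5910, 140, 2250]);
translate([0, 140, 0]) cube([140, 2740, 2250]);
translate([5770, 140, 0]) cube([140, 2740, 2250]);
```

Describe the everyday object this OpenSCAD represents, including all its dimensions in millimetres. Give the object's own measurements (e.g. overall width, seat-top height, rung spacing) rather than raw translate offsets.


The wall frame of a small rectangular building: four walls, each 2250 mm tall and 140 mm thick, enclosing a footprint 5910 mm (x) by 3020 mm (y) outside-to-outside, with no floor or roof. The front and back walls (the −y and +y sides) span the full width; the two side walls fit between them.


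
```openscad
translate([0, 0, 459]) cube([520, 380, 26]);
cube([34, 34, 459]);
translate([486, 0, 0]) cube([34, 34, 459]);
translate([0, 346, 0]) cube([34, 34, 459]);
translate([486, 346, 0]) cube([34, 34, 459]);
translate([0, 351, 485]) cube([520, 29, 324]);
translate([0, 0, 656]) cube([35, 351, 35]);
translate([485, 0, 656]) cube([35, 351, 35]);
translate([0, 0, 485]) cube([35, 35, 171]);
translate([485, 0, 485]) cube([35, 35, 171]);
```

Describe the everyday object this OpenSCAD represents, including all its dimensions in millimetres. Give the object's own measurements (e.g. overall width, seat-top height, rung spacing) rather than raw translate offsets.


A chair. The seat is a 520×380×26 mm slab with its top at z = 485 mm, on four 34×34 mm corner legs (flush with the seat edges, standing on z = 0). A flat backrest 29 mm thick, 324 mm tall, spans the full seat width and rises from the seat top along its +y edge, rear face flush with the rear of the seat. Two armrests of 35×35 mm section run along each side from the seat's front edge to the front of the backrest, top faces 206 mm above the seat top and outer faces flush with the seat's x-edges; a 35×35 mm post under the front of each armrest stands on the seat at the front corner.


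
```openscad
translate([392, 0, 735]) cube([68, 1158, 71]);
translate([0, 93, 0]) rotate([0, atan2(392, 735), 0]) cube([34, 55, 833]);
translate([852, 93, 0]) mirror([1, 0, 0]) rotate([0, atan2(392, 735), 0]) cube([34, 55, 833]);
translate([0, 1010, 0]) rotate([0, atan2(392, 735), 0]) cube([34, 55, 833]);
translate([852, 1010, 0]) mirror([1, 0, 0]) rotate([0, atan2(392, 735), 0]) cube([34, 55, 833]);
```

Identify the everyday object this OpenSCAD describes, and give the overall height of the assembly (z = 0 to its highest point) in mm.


A sawhorse. The overall height is 806 mm.

A beam across two mirrored pairs of raked legs — a sawhorse. The beam's underside is at z = 735 (matching the legs' vertical rise in atan2(392, 735)) and the beam is 71 mm tall, so its top is at 735 + 71 = 806 mm. The raked legs top out at the beam's underside, so that is the highest point.


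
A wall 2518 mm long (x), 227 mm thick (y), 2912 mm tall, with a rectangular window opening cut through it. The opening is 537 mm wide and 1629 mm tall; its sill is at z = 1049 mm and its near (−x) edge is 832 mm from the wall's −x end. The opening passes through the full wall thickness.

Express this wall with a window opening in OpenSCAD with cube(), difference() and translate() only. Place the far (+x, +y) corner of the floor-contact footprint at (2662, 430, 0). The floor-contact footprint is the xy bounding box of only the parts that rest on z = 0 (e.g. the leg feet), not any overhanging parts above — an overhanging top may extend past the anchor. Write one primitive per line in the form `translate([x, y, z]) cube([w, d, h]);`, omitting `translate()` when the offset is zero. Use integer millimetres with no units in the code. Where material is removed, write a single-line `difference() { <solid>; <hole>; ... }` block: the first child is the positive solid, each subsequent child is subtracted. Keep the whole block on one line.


difference() { translate([144, 203, 0]) cube([2518, 227, 2912]); translate([976, 203, 1049]) cube([537, 227, 1629]); }


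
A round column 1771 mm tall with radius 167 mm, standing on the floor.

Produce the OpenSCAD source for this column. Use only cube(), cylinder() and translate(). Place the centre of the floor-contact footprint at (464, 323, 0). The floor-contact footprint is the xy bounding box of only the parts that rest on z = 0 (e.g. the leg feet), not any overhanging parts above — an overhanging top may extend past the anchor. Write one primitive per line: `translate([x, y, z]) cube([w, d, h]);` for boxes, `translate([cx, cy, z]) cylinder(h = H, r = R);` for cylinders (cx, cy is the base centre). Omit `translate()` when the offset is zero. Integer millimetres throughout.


translate([464, 323, 0]) cylinder(h = 1771, r = 167);


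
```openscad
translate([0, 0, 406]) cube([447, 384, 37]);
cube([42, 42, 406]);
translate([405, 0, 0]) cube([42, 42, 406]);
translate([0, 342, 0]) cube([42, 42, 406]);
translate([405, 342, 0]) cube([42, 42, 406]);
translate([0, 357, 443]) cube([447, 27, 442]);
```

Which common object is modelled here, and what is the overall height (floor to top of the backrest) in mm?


A chair. The overall height is 885 mm.

A slab on four corner posts with a tall panel at the back — a chair. The seat slab sits at z = 406 with thickness 37, and the 442 mm backrest starts at the seat top, so the overall height is 406 + 37 + 442 = 885 mm.


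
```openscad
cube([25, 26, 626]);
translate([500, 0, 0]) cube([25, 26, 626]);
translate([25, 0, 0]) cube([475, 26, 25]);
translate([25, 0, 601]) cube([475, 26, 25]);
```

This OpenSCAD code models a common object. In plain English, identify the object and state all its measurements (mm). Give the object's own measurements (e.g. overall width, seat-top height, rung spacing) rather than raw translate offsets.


A rectangular picture frame lying in the x–z plane (depth along y). The opening is 475 mm wide (x) by 576 mm tall (z), surrounded by a border 25 mm wide on all four sides. The frame is 26 mm deep and is made of two full-height vertical stiles with two horizontal rails fitted between them.


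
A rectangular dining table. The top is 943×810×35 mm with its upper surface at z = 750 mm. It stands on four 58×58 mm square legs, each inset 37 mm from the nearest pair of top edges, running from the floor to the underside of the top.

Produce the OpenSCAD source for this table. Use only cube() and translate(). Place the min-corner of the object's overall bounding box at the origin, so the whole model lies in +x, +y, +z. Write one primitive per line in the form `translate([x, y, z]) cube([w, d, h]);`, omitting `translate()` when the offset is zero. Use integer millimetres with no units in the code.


// leg_h = 750 - 35 = 715
translate([0, 0, 715]) cube([943, 810, 35]);
translate([37, 37, 0]) cube([58, 58, 715]);
translate([848, 37, 0]) cube([58, 58, 715]);
translate([37, 715, 0]) cube([58, 58, 715]);
translate([848, 715, 0]) cube([58, 58, 715]);


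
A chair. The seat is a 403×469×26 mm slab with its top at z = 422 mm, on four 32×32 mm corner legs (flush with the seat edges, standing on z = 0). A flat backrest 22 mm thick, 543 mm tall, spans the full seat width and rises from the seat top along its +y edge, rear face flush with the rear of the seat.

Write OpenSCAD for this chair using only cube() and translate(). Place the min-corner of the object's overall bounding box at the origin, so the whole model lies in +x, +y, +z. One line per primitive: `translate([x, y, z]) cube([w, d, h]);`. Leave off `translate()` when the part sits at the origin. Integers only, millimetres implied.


translate([0, 0, 396]) cube([403, 469, 26]);
cube([32, 32, 396]);
translate([371, 0, 0]) cube([32, 32, 396]);
translate([0, 437, 0]) cube([32, 32, 396]);
translate([371, 437, 0]) cube([32, 32, 396]);
translate([0, 447, 422]) cube([403, 22, 543]);


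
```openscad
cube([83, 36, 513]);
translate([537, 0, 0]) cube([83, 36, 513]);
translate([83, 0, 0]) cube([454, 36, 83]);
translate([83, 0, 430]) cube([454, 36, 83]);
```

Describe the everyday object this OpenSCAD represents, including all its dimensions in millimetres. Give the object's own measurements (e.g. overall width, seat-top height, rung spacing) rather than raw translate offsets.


A rectangular picture frame lying in the x–z plane (depth along y). The opening is 454 mm wide (x) by 347 mm tall (z), surrounded by a border 83 mm wide on all four sides. The frame is 36 mm deep and is made of two full-height vertical stiles with two horizontal rails fitted between them.


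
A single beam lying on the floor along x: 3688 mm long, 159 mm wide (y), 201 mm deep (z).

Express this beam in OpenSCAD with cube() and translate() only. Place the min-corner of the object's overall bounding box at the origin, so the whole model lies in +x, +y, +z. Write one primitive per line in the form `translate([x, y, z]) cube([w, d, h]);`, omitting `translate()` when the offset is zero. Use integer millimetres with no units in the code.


cube([3688, 159, 201]);


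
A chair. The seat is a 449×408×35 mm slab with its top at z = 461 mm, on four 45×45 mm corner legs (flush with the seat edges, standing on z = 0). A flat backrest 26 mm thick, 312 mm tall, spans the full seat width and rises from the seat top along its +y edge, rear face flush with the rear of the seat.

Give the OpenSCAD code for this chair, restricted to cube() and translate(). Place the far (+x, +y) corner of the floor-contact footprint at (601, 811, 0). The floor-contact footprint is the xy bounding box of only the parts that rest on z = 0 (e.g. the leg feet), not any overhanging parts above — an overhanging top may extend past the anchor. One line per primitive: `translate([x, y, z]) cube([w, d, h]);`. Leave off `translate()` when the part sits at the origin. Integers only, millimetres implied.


translate([152, 403, 426]) cube([449, 408, 35]);
translate([152, 403, 0]) cube([45, 45, 426]);
translate([556, 403, 0]) cube([45, 45, 426]);
translate([152, 766, 0]) cube([45, 45, 426]);
translate([556, 766, 0]) cube([45, 45, 426]);
translate([152, 785, 461]) cube([449, 26, 312]);


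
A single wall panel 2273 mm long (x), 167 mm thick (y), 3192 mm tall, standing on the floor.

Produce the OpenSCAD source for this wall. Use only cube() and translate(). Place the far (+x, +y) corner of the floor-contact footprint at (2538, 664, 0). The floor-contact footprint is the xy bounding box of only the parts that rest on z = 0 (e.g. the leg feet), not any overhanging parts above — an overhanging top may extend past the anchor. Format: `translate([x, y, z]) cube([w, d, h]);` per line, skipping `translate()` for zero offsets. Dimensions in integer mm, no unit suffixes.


translate([265, 497, 0]) cube([2273, 167, 3192]);


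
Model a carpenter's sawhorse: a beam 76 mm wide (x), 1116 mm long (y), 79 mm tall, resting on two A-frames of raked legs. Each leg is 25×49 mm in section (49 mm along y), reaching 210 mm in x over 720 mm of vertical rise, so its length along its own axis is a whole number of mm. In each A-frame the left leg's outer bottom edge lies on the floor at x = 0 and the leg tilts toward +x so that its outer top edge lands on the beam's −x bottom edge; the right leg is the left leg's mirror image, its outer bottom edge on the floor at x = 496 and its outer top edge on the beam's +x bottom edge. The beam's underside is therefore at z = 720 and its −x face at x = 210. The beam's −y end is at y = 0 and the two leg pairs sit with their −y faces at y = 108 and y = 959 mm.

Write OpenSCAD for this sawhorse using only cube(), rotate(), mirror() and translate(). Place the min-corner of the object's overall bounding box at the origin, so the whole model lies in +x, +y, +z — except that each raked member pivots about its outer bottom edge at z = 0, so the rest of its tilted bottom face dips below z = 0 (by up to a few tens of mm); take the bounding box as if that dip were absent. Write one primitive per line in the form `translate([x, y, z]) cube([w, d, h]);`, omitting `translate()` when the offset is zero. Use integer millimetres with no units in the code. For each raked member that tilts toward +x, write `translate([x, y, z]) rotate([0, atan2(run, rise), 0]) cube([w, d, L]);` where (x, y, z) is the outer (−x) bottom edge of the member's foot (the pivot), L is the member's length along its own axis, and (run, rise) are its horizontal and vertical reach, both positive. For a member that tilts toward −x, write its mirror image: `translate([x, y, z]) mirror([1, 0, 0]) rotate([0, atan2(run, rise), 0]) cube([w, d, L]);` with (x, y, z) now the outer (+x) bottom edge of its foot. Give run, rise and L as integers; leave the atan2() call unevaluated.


// leg length = √(210² + 720²) = 750
// right-leg outer foot x = 2·210 + 76 = 496
// beam min-corner = (210, 0, 720)
translate([210, 0, 720]) cube([76, 1116, 79]);
translate([0, 108, 0]) rotate([0, atan2(210, 720), 0]) cube([25, 49, 750]);
translate([496, 108, 0]) mirror([1, 0, 0]) rotate([0, atan2(210, 720), 0]) cube([25, 49, 750]);
translate([0, 959, 0]) rotate([0, atan2(210, 720), 0]) cube([25, 49, 750]);
translate([496, 959, 0]) mirror([1, 0, 0]) rotate([0, atan2(210, 720), 0]) cube([25, 49, 750]);


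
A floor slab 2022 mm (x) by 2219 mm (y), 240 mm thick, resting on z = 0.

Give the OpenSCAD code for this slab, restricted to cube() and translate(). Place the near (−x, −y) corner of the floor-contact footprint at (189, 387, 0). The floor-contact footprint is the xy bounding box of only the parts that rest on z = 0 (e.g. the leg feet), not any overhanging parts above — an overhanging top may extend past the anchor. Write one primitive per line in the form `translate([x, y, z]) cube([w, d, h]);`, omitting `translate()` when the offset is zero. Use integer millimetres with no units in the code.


translate([189, 387, 0]) cube([2022, 2219, 240]);


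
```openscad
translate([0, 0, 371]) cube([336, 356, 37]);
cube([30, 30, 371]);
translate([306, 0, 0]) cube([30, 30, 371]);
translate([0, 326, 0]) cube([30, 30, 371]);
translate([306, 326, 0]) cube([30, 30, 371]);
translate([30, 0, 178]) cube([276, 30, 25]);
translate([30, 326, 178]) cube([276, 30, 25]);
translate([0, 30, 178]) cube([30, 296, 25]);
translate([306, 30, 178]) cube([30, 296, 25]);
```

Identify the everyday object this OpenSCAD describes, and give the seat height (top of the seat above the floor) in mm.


A stool. The seat height is 408 mm.

A 336×356×37 slab at z = 371 on four corner posts — a stool. The seat top is 371 + 37 = 408 mm.


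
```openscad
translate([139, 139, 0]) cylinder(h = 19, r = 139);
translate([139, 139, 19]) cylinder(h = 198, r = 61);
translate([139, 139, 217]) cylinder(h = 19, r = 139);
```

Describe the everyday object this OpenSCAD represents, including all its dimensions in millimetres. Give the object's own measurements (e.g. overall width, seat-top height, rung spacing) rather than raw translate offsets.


A spool: two coaxial disc flanges of radius 139 mm and thickness 19 mm, joined by a core cylinder of radius 61 mm and height 198 mm. The lower flange rests on z = 0 and the three cylinders share a vertical axis.


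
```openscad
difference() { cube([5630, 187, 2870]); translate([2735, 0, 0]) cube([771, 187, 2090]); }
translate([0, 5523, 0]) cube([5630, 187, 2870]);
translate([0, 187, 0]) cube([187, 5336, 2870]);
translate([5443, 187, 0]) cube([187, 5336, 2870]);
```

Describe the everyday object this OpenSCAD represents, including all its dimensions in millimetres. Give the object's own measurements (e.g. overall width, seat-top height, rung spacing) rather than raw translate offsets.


A single room: four walls, each 2870 mm tall and 187 mm thick, enclosing an outside footprint 5630×5710 mm (x × y), no floor or roof. The front and back walls (−y and +y sides) run the full x-width; the side walls fit between their inner faces. A door opening 771 mm wide and 2090 mm tall is cut through the front wall from the floor up, its −x edge 2735 mm from the wall's −x end.


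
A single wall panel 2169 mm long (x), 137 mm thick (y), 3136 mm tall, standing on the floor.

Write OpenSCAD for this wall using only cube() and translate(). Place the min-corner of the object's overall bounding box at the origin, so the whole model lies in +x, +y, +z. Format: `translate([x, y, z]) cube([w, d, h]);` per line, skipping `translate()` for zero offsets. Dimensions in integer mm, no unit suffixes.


cube([2169, 137, 3136]);


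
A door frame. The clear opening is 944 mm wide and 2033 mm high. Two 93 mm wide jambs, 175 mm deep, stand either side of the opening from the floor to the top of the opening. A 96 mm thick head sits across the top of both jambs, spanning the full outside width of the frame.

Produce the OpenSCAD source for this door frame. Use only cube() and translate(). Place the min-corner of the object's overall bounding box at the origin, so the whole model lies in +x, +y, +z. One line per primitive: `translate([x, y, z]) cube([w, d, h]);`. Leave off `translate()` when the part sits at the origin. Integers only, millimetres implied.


cube([93, 175, 2033]);
translate([1037, 0, 0]) cube([93, 175, 2033]);
translate([0, 0, 2033]) cube([1130, 175, 96]);


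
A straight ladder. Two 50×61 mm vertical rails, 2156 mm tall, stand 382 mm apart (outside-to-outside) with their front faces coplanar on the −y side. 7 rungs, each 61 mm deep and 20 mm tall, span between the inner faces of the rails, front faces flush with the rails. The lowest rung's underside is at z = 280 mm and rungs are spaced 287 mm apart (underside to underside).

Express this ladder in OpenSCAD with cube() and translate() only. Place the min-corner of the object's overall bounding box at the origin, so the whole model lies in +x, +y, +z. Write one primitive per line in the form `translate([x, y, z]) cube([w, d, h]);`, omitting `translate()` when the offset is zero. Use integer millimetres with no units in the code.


cube([50, 61, 2156]);
translate([332, 0, 0]) cube([50, 61, 2156]);
translate([50, 0, 280]) cube([282, 61, 20]);
translate([50, 0, 567]) cube([282, 61, 20]);
translate([50, 0, 854]) cube([282, 61, 20]);
translate([50, 0, 1141]) cube([282, 61, 20]);
translate([50, 0, 1428]) cube([282, 61, 20]);
translate([50, 0, 1715]) cube([282, 61, 20]);
translate([50, 0, 2002]) cube([282, 61, 20]);


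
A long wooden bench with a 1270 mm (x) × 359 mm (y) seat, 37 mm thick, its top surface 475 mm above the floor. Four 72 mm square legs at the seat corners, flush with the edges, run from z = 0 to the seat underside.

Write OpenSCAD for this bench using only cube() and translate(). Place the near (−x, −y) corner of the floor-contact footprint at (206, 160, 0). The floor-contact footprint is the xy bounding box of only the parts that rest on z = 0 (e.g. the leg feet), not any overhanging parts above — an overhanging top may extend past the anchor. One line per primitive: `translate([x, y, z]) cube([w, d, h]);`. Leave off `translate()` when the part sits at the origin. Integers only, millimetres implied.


// leg_h = 475 − 37 = 438
translate([206, 160, 438]) cube([1270, 359, 37]);
translate([206, 160, 0]) cube([72, 72, 438]);
translate([206, 447, 0]) cube([72, 72, 438]);
translate([1404, 160, 0]) cube([72, 72, 438]);
translate([1404, 447, 0]) cube([72, 72, 438]);


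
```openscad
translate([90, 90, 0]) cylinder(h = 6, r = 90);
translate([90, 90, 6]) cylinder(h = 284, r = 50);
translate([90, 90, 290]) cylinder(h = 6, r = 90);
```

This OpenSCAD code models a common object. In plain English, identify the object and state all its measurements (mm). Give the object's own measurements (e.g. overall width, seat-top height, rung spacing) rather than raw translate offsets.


A spool: two coaxial disc flanges of radius 90 mm and thickness 6 mm, joined by a core cylinder of radius 50 mm and height 284 mm. The lower flange rests on z = 0 and the three cylinders share a vertical axis.


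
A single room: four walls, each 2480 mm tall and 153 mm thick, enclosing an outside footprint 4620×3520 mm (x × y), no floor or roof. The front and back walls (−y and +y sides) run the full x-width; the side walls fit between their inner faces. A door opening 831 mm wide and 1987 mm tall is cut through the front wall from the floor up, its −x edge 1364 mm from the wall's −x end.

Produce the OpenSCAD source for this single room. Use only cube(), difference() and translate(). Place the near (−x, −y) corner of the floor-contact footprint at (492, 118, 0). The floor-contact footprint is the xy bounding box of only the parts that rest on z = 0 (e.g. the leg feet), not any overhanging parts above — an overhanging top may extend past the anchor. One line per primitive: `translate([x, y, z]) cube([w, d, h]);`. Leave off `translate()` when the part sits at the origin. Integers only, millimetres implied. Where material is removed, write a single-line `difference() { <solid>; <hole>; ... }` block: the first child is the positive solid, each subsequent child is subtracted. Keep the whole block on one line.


difference() { translate([492, 118, 0]) cube([4620, 153, 2480]); translate([1856, 118, 0]) cube([831, 153, 1987]); }
translate([492, 3485, 0]) cube([4620, 153, 2480]);
translate([492, 271, 0]) cube([153, 3214, 2480]);
translate([4959, 271, 0]) cube([153, 3214, 2480]);


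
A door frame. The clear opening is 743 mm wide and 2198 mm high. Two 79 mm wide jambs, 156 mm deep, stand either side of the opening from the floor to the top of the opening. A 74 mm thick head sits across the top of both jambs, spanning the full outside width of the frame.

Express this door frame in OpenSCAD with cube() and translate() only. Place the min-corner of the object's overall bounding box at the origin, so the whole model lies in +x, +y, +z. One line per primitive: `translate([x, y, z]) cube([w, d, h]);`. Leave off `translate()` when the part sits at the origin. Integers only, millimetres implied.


cube([79, 156, 2198]);
translate([822, 0, 0]) cube([79, 156, 2198]);
translate([0, 0, 2198]) cube([901, 156, 74]);


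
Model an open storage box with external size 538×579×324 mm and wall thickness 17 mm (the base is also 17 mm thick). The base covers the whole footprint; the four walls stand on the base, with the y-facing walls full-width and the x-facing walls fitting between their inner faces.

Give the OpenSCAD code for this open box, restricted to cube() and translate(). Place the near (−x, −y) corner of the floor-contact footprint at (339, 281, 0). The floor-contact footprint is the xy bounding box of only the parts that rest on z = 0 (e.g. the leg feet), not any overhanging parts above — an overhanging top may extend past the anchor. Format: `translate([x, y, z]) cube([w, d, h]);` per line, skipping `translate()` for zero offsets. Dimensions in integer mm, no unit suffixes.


translate([339, 281, 0]) cube([538, 579, 17]);
translate([339, 281, 17]) cube([538, 17, 307]);
translate([339, 843, 17]) cube([538, 17, 307]);
translate([339, 298, 17]) cube([17, 545, 307]);
translate([860, 298, 17]) cube([17, 545, 307]);


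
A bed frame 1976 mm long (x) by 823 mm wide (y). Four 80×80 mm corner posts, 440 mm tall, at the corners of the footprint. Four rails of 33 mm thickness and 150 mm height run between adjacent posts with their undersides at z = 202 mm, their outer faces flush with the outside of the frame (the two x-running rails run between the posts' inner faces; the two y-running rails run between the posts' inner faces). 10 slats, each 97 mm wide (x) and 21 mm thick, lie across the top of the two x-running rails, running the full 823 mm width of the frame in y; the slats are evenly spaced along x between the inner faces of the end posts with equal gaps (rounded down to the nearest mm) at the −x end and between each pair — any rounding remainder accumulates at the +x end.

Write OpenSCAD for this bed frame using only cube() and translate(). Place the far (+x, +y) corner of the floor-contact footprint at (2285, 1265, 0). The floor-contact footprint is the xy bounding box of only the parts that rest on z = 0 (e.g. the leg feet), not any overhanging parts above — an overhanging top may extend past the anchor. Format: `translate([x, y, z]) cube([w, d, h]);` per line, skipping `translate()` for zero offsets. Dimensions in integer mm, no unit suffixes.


// slat z = rail_z + rail_h = 202 + 150 = 352
// slat gap = ⌊(1816 − 10·97) / 11⌋ = 76
translate([309, 442, 0]) cube([80, 80, 440]);
translate([309, 1185, 0]) cube([80, 80, 440]);
translate([2205, 442, 0]) cube([80, 80, 440]);
translate([2205, 1185, 0]) cube([80, 80, 440]);
translate([389, 442, 202]) cube([1816, 33, 150]);
translate([389, 1232, 202]) cube([1816, 33, 150]);
translate([309, 522, 202]) cube([33, 663, 150]);
translate([2252, 522, 202]) cube([33, 663, 150]);
translate([465, 442, 352]) cube([97, 823, 21]);
translate([638, 442, 352]) cube([97, 823, 21]);
translate([811, 442, 352]) cube([97, 823, 21]);
translate([984, 442, 352]) cube([97, 823, 21]);
translate([1157, 442, 352]) cube([97, 823, 21]);
translate([1330, 442, 352]) cube([97, 823, 21]);
translate([1503, 442, 352]) cube([97, 823, 21]);
translate([1676, 442, 352]) cube([97, 823, 21]);
translate([1849, 442, 352]) cube([97, 823, 21]);
translate([2022, 442, 352]) cube([97, 823, 21]);


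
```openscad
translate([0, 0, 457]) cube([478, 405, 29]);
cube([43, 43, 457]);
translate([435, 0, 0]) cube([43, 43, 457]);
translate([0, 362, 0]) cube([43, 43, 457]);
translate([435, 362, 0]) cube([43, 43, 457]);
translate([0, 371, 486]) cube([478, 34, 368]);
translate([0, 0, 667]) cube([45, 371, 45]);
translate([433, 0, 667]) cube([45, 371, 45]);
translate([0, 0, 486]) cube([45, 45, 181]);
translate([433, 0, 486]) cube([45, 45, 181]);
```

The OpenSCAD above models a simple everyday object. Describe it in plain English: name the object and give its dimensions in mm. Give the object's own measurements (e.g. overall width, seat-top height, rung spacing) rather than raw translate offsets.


A chair. The seat is a 478×405×29 mm slab with its top at z = 486 mm, on four 43×43 mm corner legs (flush with the seat edges, standing on z = 0). A flat backrest 34 mm thick, 368 mm tall, spans the full seat width and rises from the seat top along its +y edge, rear face flush with the rear of the seat. Two armrests of 45×45 mm section run along each side from the seat's front edge to the front of the backrest, top faces 226 mm above the seat top and outer faces flush with the seat's x-edges; a 45×45 mm post under the front of each armrest stands on the seat at the front corner.


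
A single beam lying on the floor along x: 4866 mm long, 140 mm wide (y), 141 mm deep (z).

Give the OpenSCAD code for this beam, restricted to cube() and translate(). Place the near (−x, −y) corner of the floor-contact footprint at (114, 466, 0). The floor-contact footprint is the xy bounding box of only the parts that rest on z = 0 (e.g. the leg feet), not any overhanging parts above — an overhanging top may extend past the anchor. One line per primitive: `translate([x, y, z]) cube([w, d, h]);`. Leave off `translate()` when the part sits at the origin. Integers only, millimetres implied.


translate([114, 466, 0]) cube([4866, 140, 141]);


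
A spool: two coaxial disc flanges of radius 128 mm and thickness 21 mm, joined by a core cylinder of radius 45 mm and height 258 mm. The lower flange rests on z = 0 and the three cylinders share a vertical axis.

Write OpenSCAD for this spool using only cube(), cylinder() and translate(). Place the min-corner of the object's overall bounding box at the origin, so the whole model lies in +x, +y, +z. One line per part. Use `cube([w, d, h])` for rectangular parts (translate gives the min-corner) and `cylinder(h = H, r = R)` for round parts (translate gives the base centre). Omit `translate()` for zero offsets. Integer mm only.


translate([128, 128, 0]) cylinder(h = 21, r = 128);
translate([128, 128, 21]) cylinder(h = 258, r = 45);
translate([128, 128, 279]) cylinder(h = 21, r = 128);


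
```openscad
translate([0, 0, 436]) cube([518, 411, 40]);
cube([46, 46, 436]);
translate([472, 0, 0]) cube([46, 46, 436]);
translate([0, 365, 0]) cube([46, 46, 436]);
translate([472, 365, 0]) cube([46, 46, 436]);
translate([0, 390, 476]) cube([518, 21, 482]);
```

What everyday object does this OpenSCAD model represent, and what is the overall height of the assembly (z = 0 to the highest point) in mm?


A chair. The overall height is 958 mm.

A slab on four corner posts with a tall panel at the back — a chair. The seat slab sits at z = 436 with thickness 40, and the 482 mm backrest starts at the seat top, so the overall height is 436 + 40 + 482 = 958 mm.


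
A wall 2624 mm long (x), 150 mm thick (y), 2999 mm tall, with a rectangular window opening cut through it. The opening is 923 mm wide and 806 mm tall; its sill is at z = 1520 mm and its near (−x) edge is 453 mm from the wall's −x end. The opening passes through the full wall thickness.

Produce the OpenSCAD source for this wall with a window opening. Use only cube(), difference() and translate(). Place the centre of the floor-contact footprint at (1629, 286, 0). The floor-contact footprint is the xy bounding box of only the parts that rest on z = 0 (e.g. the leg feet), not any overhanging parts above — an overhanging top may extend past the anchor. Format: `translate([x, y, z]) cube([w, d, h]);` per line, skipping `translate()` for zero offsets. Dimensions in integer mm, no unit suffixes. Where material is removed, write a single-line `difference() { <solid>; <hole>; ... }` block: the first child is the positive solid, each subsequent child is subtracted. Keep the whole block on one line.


difference() { translate([317, 211, 0]) cube([2624, 150, 2999]); translate([770, 211, 1520]) cube([923, 150, 806]); }


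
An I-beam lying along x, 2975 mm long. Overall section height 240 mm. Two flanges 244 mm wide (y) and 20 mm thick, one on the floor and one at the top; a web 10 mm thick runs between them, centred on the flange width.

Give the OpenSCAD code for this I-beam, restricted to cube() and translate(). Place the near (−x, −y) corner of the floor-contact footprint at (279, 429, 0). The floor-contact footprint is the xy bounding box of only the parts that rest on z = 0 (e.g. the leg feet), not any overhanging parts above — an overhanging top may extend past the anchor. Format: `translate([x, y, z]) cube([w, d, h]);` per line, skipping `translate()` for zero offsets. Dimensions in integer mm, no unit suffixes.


translate([279, 429, 0]) cube([2975, 244, 20]);
translate([279, 546, 20]) cube([2975, 10, 200]);
translate([279, 429, 220]) cube([2975, 244, 20]);


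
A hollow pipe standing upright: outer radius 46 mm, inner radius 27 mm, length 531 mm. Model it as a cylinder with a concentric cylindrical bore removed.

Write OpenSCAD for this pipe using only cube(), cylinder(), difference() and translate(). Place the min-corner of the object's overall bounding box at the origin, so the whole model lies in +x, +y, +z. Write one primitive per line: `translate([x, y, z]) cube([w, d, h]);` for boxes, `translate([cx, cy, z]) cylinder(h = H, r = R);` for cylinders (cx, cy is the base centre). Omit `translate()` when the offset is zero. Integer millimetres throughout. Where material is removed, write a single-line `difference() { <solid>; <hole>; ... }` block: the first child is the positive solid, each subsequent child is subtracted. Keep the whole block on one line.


difference() { translate([46, 46, 0]) cylinder(h = 531, r = 46); translate([46, 46, 0]) cylinder(h = 531, r = 27); }


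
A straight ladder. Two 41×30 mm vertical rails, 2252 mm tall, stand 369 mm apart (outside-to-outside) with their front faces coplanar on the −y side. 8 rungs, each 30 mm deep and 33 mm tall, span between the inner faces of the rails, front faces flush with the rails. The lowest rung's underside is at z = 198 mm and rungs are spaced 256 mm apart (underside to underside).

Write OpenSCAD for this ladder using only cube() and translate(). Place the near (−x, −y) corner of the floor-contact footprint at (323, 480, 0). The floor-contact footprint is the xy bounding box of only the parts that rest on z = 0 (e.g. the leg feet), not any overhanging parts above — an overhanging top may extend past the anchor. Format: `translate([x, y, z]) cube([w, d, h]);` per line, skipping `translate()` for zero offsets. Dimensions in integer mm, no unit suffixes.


translate([323, 480, 0]) cube([41, 30, 2252]);
translate([651, 480, 0]) cube([41, 30, 2252]);
translate([364, 480, 198]) cube([287, 30, 33]);
translate([364, 480, 454]) cube([287, 30, 33]);
translate([364, 480, 710]) cube([287, 30, 33]);
translate([364, 480, 966]) cube([287, 30, 33]);
translate([364, 480, 1222]) cube([287, 30, 33]);
translate([364, 480, 1478]) cube([287, 30, 33]);
translate([364, 480, 1734]) cube([287, 30, 33]);
translate([364, 480, 1990]) cube([287, 30, 33]);
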